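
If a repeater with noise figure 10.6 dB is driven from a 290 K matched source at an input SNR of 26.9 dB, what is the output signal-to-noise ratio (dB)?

By definition F = SNR_in/SNR_out, so in dB: SNR_out = SNR_in − NF
SNR_out = 26.9 − 10.6 = 16.3 dB

16.3 dB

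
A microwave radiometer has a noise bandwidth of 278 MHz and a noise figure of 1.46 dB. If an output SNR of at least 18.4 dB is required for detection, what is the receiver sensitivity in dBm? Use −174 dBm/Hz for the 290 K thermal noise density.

−69.7 dBm

Sensitivity = −174 + 10 log₁₀(B) + NF + SNR_min
= −174 + 84.44 + 1.46 + 18.4
= −69.70 dBm → −69.7 dBm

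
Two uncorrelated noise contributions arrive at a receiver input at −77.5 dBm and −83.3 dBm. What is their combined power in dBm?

Convert to linear, add, convert back:
P₁ = 1.78×10⁻¹¹ W, P₂ = 4.68×10⁻¹² W
P_tot = 2.25×10⁻¹¹ W → 10 log₁₀(P_tot / 10⁻³) = −76.5 dBm

−76.5 dBm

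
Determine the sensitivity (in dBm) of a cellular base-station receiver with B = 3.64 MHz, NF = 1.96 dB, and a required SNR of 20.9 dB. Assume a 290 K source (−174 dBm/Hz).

−85.5 dBm

Sensitivity = −174 + 10 log₁₀(B) + NF + SNR_min
= −174 + 65.61 + 1.96 + 20.9
= −85.53 dBm → −85.5 dBm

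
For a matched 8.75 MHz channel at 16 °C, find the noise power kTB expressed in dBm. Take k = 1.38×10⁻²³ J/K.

T = 16 °C + 273.15 = 289.15 K
P_n = kTB = 1.38×10⁻²³ × 289.15 × 8.75×10⁶ = 3.49×10⁻¹⁴ W
In dBm: 10 log₁₀(3.49×10⁻¹⁴ / 10⁻³) = −104.6 dBm

−104.6 dBm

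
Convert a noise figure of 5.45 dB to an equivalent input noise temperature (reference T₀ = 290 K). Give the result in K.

F = 10^(5.45/10) = 3.50752
T_e = (F − 1)·T₀ = (3.50752 − 1) × 290 = 727 K

727 K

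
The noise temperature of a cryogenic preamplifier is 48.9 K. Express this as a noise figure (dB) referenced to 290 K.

F = 1 + T_e/T₀ = 1 + 48.9/290 = 1.16862
NF = 10 log₁₀(1.16862) = 0.677 dB

0.677 dB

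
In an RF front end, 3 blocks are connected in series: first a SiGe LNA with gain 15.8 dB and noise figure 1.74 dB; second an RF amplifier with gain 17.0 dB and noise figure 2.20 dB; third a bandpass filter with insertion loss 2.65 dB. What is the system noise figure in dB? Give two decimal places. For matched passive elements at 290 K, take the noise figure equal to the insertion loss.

Convert to linear (a loss of L dB is a gain of −L dB): F_i = 10^(NF_i/10), G_i = 10^(G_i,dB/10)
  Stage 1: F_1 = 10^(1.74/10) = 1.493, G_1 = 10^(15.8/10) = 38.02
  Stage 2: F_2 = 10^(2.20/10) = 1.660, G_2 = 10^(17.0/10) = 50.12
  Stage 3: F_3 = 10^(2.65/10) = 1.841, G_3 = 10^(−2.65/10) = 0.5433
Friis cascade:
  F = 1.493 + (1.660 − 1)/38.02 + (1.841 − 1)/1905 = 1.511
NF = 10 log₁₀(1.511) = 1.79 dB

1.79 dB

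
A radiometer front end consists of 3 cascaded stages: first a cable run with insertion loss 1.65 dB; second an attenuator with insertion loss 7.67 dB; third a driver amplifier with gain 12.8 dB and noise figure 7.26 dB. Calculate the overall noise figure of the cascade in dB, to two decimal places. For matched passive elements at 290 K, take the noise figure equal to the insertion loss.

Convert to linear (a loss of L dB is a gain of −L dB): F_i = 10^(NF_i/10), G_i = 10^(G_i,dB/10)
  Stage 1: F_1 = 10^(1.65/10) = 1.462, G_1 = 10^(−1.65/10) = 0.6839
  Stage 2: F_2 = 10^(7.67/10) = 5.848, G_2 = 10^(−7.67/10) = 0.1710
  Stage 3: F_3 = 10^(7.26/10) = 5.321, G_3 = 10^(12.8/10) = 19.05
Friis cascade:
  F = 1.462 + (5.848 − 1)/0.6839 + (5.321 − 1)/0.1169 = 45.50
NF = 10 log₁₀(45.50) = 16.58 dB

16.58 dB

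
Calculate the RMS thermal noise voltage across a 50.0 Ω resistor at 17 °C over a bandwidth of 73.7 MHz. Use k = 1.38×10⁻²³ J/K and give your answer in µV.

7.68 µV

T = 17 °C + 273.15 = 290.15 K
V_n = √(4kTRB)
4kTRB = 4 × 1.38×10⁻²³ × 290.15 × 5.00×10¹ × 7.37×10⁷ = 5.90×10⁻¹¹ V²
V_n = √(5.90×10⁻¹¹) = 7.68×10⁻⁶ V = 7.68 µV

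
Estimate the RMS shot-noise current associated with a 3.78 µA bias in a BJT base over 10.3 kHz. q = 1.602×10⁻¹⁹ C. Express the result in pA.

I_n = √(2qI·B)
2qI·B = 2 × 1.602×10⁻¹⁹ × 3.78×10⁻⁶ × 1.03×10⁴ = 1.25×10⁻²⁰ A²
I_n = √(1.25×10⁻²⁰) = 1.12×10⁻¹⁰ A = 112 pA

112 pA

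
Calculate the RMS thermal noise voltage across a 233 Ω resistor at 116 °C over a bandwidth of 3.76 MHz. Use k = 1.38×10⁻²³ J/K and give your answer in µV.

T = 116 °C + 273.15 = 389.15 K
V_n = √(4kTRB)
4kTRB = 4 × 1.38×10⁻²³ × 389.15 × 2.33×10² × 3.76×10⁶ = 1.88×10⁻¹¹ V²
V_n = √(1.88×10⁻¹¹) = 4.34×10⁻⁶ V = 4.34 µV

4.34 µV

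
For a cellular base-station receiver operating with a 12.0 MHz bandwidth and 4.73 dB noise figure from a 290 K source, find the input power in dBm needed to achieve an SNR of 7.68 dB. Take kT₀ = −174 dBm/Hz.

−90.8 dBm

Sensitivity = −174 + 10 log₁₀(B) + NF + SNR_min
= −174 + 70.79 + 4.73 + 7.68
= −90.80 dBm → −90.8 dBm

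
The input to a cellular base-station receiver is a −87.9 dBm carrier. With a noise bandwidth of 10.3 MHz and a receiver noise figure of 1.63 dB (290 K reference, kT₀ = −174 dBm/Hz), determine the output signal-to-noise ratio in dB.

Noise floor: N = −174 + 10 log₁₀(B) + NF
10 log₁₀(1.03×10⁷) = 70.13 dB
N = −174 + 70.13 + 1.63 = −102.24 dBm
SNR = P_sig − N = −87.9 − (−102.24) = 14.34 dB → 14.3 dB

14.3 dB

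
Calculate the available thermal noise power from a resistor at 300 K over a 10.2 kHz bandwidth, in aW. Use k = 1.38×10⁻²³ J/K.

P_n = kTB = 1.38×10⁻²³ × 300 × 1.02×10⁴ = 4.22×10⁻¹⁷ W = 42.2 aW

42.2 aW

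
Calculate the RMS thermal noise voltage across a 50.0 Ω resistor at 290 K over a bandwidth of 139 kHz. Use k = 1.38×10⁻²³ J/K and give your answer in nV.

V_n = √(4kTRB)
4kTRB = 4 × 1.38×10⁻²³ × 290 × 5.00×10¹ × 1.39×10⁵ = 1.11×10⁻¹³ V²
V_n = √(1.11×10⁻¹³) = 3.34×10⁻⁷ V = 334 nV

334 nV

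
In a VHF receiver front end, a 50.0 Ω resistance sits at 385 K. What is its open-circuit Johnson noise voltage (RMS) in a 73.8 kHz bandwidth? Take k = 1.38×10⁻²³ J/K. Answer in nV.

280 nV

V_n = √(4kTRB)
4kTRB = 4 × 1.38×10⁻²³ × 385 × 5.00×10¹ × 7.38×10⁴ = 7.84×10⁻¹⁴ V²
V_n = √(7.84×10⁻¹⁴) = 2.80×10⁻⁷ V = 280 nV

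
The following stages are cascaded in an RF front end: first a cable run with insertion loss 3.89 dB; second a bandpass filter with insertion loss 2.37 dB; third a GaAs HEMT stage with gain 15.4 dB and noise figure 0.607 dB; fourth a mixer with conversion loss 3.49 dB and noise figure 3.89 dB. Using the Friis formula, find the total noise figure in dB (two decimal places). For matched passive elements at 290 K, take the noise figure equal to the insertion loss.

Convert to linear (a loss of L dB is a gain of −L dB): F_i = 10^(NF_i/10), G_i = 10^(G_i,dB/10)
  Stage 1: F_1 = 10^(3.89/10) = 2.449, G_1 = 10^(−3.89/10) = 0.4083
  Stage 2: F_2 = 10^(2.37/10) = 1.726, G_2 = 10^(−2.37/10) = 0.5794
  Stage 3: F_3 = 10^(0.607/10) = 1.150, G_3 = 10^(15.4/10) = 34.67
  Stage 4: F_4 = 10^(3.89/10) = 2.449, G_4 = 10^(−3.49/10) = 0.4477
Friis cascade:
  F = 2.449 + (1.726 − 1)/0.4083 + (1.150 − 1)/0.2366 + (2.449 − 1)/8.204 = 5.037
NF = 10 log₁₀(5.037) = 7.02 dB

7.02 dB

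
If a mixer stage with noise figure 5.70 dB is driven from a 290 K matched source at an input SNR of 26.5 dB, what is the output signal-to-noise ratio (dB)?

By definition F = SNR_in/SNR_out, so in dB: SNR_out = SNR_in − NF
SNR_out = 26.5 − 5.70 = 20.80 dB

20.80 dB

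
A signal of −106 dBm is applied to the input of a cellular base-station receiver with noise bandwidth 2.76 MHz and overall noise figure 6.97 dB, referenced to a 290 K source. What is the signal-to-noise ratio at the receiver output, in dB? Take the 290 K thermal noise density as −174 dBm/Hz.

Noise floor: N = −174 + 10 log₁₀(B) + NF
10 log₁₀(2.76×10⁶) = 64.41 dB
N = −174 + 64.41 + 6.97 = −102.62 dBm
SNR = P_sig − N = −106 − (−102.62) = −3.38 dB → −3.4 dB

−3.4 dB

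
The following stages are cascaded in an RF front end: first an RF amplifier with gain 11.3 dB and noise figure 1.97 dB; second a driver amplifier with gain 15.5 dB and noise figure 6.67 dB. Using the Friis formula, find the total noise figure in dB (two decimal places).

2.66 dB

Convert to linear (a loss of L dB is a gain of −L dB): F_i = 10^(NF_i/10), G_i = 10^(G_i,dB/10)
  Stage 1: F_1 = 10^(1.97/10) = 1.574, G_1 = 10^(11.3/10) = 13.49
  Stage 2: F_2 = 10^(6.67/10) = 4.645, G_2 = 10^(15.5/10) = 35.48
Friis cascade:
  F = 1.574 + (4.645 − 1)/13.49 = 1.844
NF = 10 log₁₀(1.844) = 2.66 dB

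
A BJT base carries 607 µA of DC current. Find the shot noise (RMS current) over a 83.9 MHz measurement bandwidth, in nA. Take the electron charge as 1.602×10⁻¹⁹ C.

I_n = √(2qI·B)
2qI·B = 2 × 1.602×10⁻¹⁹ × 6.07×10⁻⁴ × 8.39×10⁷ = 1.63×10⁻¹⁴ A²
I_n = √(1.63×10⁻¹⁴) = 1.28×10⁻⁷ A = 128 nA

128 nA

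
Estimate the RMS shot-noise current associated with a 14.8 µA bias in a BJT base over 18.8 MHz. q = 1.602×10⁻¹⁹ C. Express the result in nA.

I_n = √(2qI·B)
2qI·B = 2 × 1.602×10⁻¹⁹ × 1.48×10⁻⁵ × 1.88×10⁷ = 8.91×10⁻¹⁷ A²
I_n = √(8.91×10⁻¹⁷) = 9.44×10⁻⁹ A = 9.44 nA

9.44 nA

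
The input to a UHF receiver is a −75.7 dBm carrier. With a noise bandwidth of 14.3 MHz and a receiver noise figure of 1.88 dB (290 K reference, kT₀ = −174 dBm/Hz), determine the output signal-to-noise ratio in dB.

24.9 dB

Noise floor: N = −174 + 10 log₁₀(B) + NF
10 log₁₀(1.43×10⁷) = 71.55 dB
N = −174 + 71.55 + 1.88 = −100.57 dBm
SNR = P_sig − N = −75.7 − (−100.57) = 24.87 dB → 24.9 dB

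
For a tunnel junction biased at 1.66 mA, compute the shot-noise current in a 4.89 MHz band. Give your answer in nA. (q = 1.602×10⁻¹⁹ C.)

I_n = √(2qI·B)
2qI·B = 2 × 1.602×10⁻¹⁹ × 1.66×10⁻³ × 4.89×10⁶ = 2.60×10⁻¹⁵ A²
I_n = √(2.60×10⁻¹⁵) = 5.10×10⁻⁸ A = 51.0 nA

51.0 nA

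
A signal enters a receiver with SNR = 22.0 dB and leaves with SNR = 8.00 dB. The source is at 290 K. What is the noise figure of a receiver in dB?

14.00 dB

NF (dB) = SNR_in(dB) − SNR_out(dB) when the source is at T₀
NF = 22.0 − 8.00 = 14.00 dB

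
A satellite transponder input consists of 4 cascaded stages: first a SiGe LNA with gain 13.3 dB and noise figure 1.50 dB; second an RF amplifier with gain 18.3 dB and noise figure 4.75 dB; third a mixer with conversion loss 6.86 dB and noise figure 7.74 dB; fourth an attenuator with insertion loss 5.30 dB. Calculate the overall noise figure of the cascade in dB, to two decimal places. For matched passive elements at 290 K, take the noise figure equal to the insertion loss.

Convert to linear (a loss of L dB is a gain of −L dB): F_i = 10^(NF_i/10), G_i = 10^(G_i,dB/10)
  Stage 1: F_1 = 10^(1.50/10) = 1.413, G_1 = 10^(13.3/10) = 21.38
  Stage 2: F_2 = 10^(4.75/10) = 2.985, G_2 = 10^(18.3/10) = 67.61
  Stage 3: F_3 = 10^(7.74/10) = 5.943, G_3 = 10^(−6.86/10) = 0.2061
  Stage 4: F_4 = 10^(5.30/10) = 3.388, G_4 = 10^(−5.30/10) = 0.2951
Friis cascade:
  F = 1.413 + (2.985 − 1)/21.38 + (5.943 − 1)/1445 + (3.388 − 1)/297.9 = 1.517
NF = 10 log₁₀(1.517) = 1.81 dB

1.81 dB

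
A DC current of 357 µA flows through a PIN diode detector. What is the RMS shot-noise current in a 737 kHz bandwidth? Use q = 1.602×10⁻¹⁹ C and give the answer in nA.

I_n = √(2qI·B)
2qI·B = 2 × 1.602×10⁻¹⁹ × 3.57×10⁻⁴ × 7.37×10⁵ = 8.43×10⁻¹⁷ A²
I_n = √(8.43×10⁻¹⁷) = 9.18×10⁻⁹ A = 9.18 nA

9.18 nA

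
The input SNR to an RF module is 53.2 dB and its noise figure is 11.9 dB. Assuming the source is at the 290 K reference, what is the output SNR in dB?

41.3 dB

By definition F = SNR_in/SNR_out, so in dB: SNR_out = SNR_in − NF
SNR_out = 53.2 − 11.9 = 41.3 dB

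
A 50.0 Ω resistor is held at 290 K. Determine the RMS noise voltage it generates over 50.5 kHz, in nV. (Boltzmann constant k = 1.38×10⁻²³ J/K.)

V_n = √(4kTRB)
4kTRB = 4 × 1.38×10⁻²³ × 290 × 5.00×10¹ × 5.05×10⁴ = 4.04×10⁻¹⁴ V²
V_n = √(4.04×10⁻¹⁴) = 2.01×10⁻⁷ V = 201 nV

201 nV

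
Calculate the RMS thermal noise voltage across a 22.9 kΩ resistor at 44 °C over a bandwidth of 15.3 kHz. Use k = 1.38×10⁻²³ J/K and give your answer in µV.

T = 44 °C + 273.15 = 317.15 K
V_n = √(4kTRB)
4kTRB = 4 × 1.38×10⁻²³ × 317.15 × 2.29×10⁴ × 1.53×10⁴ = 6.13×10⁻¹² V²
V_n = √(6.13×10⁻¹²) = 2.48×10⁻⁶ V = 2.48 µV

2.48 µV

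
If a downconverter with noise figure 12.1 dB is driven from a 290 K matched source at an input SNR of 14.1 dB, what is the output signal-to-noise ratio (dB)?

2.0 dB

By definition F = SNR_in/SNR_out, so in dB: SNR_out = SNR_in − NF
SNR_out = 14.1 − 12.1 = 2.0 dB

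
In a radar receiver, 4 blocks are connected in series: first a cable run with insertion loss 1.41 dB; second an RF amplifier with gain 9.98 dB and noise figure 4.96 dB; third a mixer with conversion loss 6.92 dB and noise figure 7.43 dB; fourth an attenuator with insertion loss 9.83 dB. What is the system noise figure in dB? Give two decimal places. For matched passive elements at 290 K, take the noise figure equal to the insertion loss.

10.36 dB

Convert to linear (a loss of L dB is a gain of −L dB): F_i = 10^(NF_i/10), G_i = 10^(G_i,dB/10)
  Stage 1: F_1 = 10^(1.41/10) = 1.384, G_1 = 10^(−1.41/10) = 0.7228
  Stage 2: F_2 = 10^(4.96/10) = 3.133, G_2 = 10^(9.98/10) = 9.954
  Stage 3: F_3 = 10^(7.43/10) = 5.534, G_3 = 10^(−6.92/10) = 0.2032
  Stage 4: F_4 = 10^(9.83/10) = 9.616, G_4 = 10^(−9.83/10) = 0.1040
Friis cascade:
  F = 1.384 + (3.133 − 1)/0.7228 + (5.534 − 1)/7.194 + (9.616 − 1)/1.462 = 10.86
NF = 10 log₁₀(10.86) = 10.36 dB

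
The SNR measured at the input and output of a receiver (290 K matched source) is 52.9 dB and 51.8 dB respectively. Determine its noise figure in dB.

1.1 dB

NF (dB) = SNR_in(dB) − SNR_out(dB) when the source is at T₀
NF = 52.9 − 51.8 = 1.1 dB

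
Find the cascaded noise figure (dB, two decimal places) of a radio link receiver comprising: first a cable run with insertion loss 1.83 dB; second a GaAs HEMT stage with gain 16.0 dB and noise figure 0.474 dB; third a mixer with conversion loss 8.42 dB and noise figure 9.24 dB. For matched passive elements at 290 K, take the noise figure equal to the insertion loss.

2.97 dB

Convert to linear (a loss of L dB is a gain of −L dB): F_i = 10^(NF_i/10), G_i = 10^(G_i,dB/10)
  Stage 1: F_1 = 10^(1.83/10) = 1.524, G_1 = 10^(−1.83/10) = 0.6561
  Stage 2: F_2 = 10^(0.474/10) = 1.115, G_2 = 10^(16.0/10) = 39.81
  Stage 3: F_3 = 10^(9.24/10) = 8.395, G_3 = 10^(−8.42/10) = 0.1439
Friis cascade:
  F = 1.524 + (1.115 − 1)/0.6561 + (8.395 − 1)/26.12 = 1.983
NF = 10 log₁₀(1.983) = 2.97 dB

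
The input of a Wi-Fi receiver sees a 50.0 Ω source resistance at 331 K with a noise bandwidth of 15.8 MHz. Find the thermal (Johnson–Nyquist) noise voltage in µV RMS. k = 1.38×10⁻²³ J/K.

V_n = √(4kTRB)
4kTRB = 4 × 1.38×10⁻²³ × 331 × 5.00×10¹ × 1.58×10⁷ = 1.44×10⁻¹¹ V²
V_n = √(1.44×10⁻¹¹) = 3.80×10⁻⁶ V = 3.80 µV

3.80 µV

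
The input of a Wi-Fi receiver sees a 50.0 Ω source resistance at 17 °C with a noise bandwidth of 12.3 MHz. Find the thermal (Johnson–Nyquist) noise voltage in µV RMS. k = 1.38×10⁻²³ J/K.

T = 17 °C + 273.15 = 290.15 K
V_n = √(4kTRB)
4kTRB = 4 × 1.38×10⁻²³ × 290.15 × 5.00×10¹ × 1.23×10⁷ = 9.85×10⁻¹² V²
V_n = √(9.85×10⁻¹²) = 3.14×10⁻⁶ V = 3.14 µV

3.14 µV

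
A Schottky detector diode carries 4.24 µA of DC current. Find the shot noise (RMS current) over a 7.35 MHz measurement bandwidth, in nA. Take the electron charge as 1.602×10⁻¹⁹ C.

3.16 nA

I_n = √(2qI·B)
2qI·B = 2 × 1.602×10⁻¹⁹ × 4.24×10⁻⁶ × 7.35×10⁶ = 9.98×10⁻¹⁸ A²
I_n = √(9.98×10⁻¹⁸) = 3.16×10⁻⁹ A = 3.16 nA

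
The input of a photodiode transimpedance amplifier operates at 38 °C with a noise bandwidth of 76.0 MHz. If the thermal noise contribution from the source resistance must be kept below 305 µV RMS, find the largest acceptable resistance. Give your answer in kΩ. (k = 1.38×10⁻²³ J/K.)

T = 38 °C + 273.15 = 311.15 K
Johnson–Nyquist: V_n = √(4kTRB) ⇒ R = V_n² / (4kTB)
4kTB = 4 × 1.38×10⁻²³ × 311.15 × 7.60×10⁷ = 1.31×10⁻¹²
R = (3.05×10⁻⁴)² / 1.31×10⁻¹² = 7.13×10⁴ Ω = 71.3 kΩ

71.3 kΩ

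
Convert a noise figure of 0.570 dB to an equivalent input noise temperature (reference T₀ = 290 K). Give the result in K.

F = 10^(0.570/10) = 1.14025
T_e = (F − 1)·T₀ = (1.14025 − 1) × 290 = 40.7 K

40.7 K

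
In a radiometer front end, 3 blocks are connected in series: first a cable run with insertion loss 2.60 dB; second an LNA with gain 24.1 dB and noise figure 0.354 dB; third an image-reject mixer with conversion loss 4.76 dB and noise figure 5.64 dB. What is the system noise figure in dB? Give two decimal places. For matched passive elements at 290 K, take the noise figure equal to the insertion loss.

Convert to linear (a loss of L dB is a gain of −L dB): F_i = 10^(NF_i/10), G_i = 10^(G_i,dB/10)
  Stage 1: F_1 = 10^(2.60/10) = 1.820, G_1 = 10^(−2.60/10) = 0.5495
  Stage 2: F_2 = 10^(0.354/10) = 1.085, G_2 = 10^(24.1/10) = 257.0
  Stage 3: F_3 = 10^(5.64/10) = 3.664, G_3 = 10^(−4.76/10) = 0.3342
Friis cascade:
  F = 1.820 + (1.085 − 1)/0.5495 + (3.664 − 1)/141.3 = 1.993
NF = 10 log₁₀(1.993) = 3.00 dB

3.00 dB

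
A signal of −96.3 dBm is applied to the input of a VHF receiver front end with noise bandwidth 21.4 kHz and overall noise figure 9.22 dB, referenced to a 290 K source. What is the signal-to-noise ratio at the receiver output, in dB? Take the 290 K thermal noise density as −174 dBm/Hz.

Noise floor: N = −174 + 10 log₁₀(B) + NF
10 log₁₀(2.14×10⁴) = 43.3 dB
N = −174 + 43.3 + 9.22 = −121.48 dBm
SNR = P_sig − N = −96.3 − (−121.48) = 25.18 dB → 25.2 dB

25.2 dB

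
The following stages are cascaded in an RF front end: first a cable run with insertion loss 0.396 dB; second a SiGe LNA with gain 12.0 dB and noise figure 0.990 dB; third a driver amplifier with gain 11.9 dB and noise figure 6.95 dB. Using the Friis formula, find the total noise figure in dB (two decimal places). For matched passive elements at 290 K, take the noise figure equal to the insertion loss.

Convert to linear (a loss of L dB is a gain of −L dB): F_i = 10^(NF_i/10), G_i = 10^(G_i,dB/10)
  Stage 1: F_1 = 10^(0.396/10) = 1.095, G_1 = 10^(−0.396/10) = 0.9129
  Stage 2: F_2 = 10^(0.990/10) = 1.256, G_2 = 10^(12.0/10) = 15.85
  Stage 3: F_3 = 10^(6.95/10) = 4.955, G_3 = 10^(11.9/10) = 15.49
Friis cascade:
  F = 1.095 + (1.256 − 1)/0.9129 + (4.955 − 1)/14.47 = 1.649
NF = 10 log₁₀(1.649) = 2.17 dB

2.17 dB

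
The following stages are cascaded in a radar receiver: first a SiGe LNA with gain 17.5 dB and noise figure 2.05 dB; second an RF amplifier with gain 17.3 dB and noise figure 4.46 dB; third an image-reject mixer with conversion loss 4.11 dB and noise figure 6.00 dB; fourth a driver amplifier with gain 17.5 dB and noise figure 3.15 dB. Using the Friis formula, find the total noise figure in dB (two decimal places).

2.14 dB

Convert to linear (a loss of L dB is a gain of −L dB): F_i = 10^(NF_i/10), G_i = 10^(G_i,dB/10)
  Stage 1: F_1 = 10^(2.05/10) = 1.603, G_1 = 10^(17.5/10) = 56.23
  Stage 2: F_2 = 10^(4.46/10) = 2.793, G_2 = 10^(17.3/10) = 53.70
  Stage 3: F_3 = 10^(6.00/10) = 3.981, G_3 = 10^(−4.11/10) = 0.3882
  Stage 4: F_4 = 10^(3.15/10) = 2.065, G_4 = 10^(17.5/10) = 56.23
Friis cascade:
  F = 1.603 + (2.793 − 1)/56.23 + (3.981 − 1)/3020 + (2.065 − 1)/1172 = 1.637
NF = 10 log₁₀(1.637) = 2.14 dB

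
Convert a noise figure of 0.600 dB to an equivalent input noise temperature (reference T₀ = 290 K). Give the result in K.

43.0 K

F = 10^(0.600/10) = 1.14815
T_e = (F − 1)·T₀ = (1.14815 − 1) × 290 = 43.0 K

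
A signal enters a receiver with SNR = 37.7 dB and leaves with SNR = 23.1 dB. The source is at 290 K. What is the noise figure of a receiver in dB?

14.6 dB

NF (dB) = SNR_in(dB) − SNR_out(dB) when the source is at T₀
NF = 37.7 − 23.1 = 14.6 dB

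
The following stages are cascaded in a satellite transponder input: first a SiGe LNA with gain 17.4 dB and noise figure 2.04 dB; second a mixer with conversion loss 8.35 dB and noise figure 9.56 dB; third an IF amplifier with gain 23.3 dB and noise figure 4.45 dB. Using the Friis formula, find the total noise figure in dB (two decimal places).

2.94 dB

Convert to linear (a loss of L dB is a gain of −L dB): F_i = 10^(NF_i/10), G_i = 10^(G_i,dB/10)
  Stage 1: F_1 = 10^(2.04/10) = 1.600, G_1 = 10^(17.4/10) = 54.95
  Stage 2: F_2 = 10^(9.56/10) = 9.036, G_2 = 10^(−8.35/10) = 0.1462
  Stage 3: F_3 = 10^(4.45/10) = 2.786, G_3 = 10^(23.3/10) = 213.8
Friis cascade:
  F = 1.600 + (9.036 − 1)/54.95 + (2.786 − 1)/8.035 = 1.968
NF = 10 log₁₀(1.968) = 2.94 dB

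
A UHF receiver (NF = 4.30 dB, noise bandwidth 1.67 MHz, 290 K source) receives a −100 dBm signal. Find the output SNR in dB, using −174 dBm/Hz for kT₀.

Noise floor: N = −174 + 10 log₁₀(B) + NF
10 log₁₀(1.67×10⁶) = 62.23 dB
N = −174 + 62.23 + 4.30 = −107.47 dBm
SNR = P_sig − N = −100 − (−107.47) = 7.47 dB → 7.5 dB

7.5 dB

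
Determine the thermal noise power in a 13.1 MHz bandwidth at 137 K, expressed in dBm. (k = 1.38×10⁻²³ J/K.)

−106.1 dBm

P_n = kTB = 1.38×10⁻²³ × 137 × 1.31×10⁷ = 2.48×10⁻¹⁴ W
In dBm: 10 log₁₀(2.48×10⁻¹⁴ / 10⁻³) = −106.1 dBm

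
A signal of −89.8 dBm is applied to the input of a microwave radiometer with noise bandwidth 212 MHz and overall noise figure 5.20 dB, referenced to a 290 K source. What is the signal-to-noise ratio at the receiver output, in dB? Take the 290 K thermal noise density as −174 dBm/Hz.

Noise floor: N = −174 + 10 log₁₀(B) + NF
10 log₁₀(2.12×10⁸) = 83.26 dB
N = −174 + 83.26 + 5.20 = −85.54 dBm
SNR = P_sig − N = −89.8 − (−85.54) = −4.26 dB → −4.3 dB

−4.3 dB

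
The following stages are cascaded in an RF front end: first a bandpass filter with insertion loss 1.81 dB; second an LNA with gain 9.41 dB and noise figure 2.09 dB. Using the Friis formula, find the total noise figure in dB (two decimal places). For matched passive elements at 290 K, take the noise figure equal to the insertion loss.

Convert to linear (a loss of L dB is a gain of −L dB): F_i = 10^(NF_i/10), G_i = 10^(G_i,dB/10)
  Stage 1: F_1 = 10^(1.81/10) = 1.517, G_1 = 10^(−1.81/10) = 0.6592
  Stage 2: F_2 = 10^(2.09/10) = 1.618, G_2 = 10^(9.41/10) = 8.730
Friis cascade:
  F = 1.517 + (1.618 − 1)/0.6592 = 2.455
NF = 10 log₁₀(2.455) = 3.90 dB

3.90 dB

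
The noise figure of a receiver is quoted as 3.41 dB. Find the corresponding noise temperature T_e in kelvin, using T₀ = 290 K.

346 K

F = 10^(3.41/10) = 2.1928
T_e = (F − 1)·T₀ = (2.1928 − 1) × 290 = 346 K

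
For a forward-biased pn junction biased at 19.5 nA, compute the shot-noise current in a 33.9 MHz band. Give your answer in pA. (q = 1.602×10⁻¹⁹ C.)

I_n = √(2qI·B)
2qI·B = 2 × 1.602×10⁻¹⁹ × 1.95×10⁻⁸ × 3.39×10⁷ = 2.12×10⁻¹⁹ A²
I_n = √(2.12×10⁻¹⁹) = 4.60×10⁻¹⁰ A = 460 pA

460 pA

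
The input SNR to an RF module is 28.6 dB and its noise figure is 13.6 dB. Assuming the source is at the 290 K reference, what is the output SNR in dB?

15.0 dB

By definition F = SNR_in/SNR_out, so in dB: SNR_out = SNR_in − NF
SNR_out = 28.6 − 13.6 = 15.0 dB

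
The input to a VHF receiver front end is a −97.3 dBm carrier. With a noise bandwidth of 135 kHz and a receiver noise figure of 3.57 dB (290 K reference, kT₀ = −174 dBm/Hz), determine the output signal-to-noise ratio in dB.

21.8 dB

Noise floor: N = −174 + 10 log₁₀(B) + NF
10 log₁₀(1.35×10⁵) = 51.3 dB
N = −174 + 51.3 + 3.57 = −119.13 dBm
SNR = P_sig − N = −97.3 − (−119.13) = 21.83 dB → 21.8 dB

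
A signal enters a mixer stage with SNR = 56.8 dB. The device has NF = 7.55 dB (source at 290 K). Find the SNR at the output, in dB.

49.25 dB

By definition F = SNR_in/SNR_out, so in dB: SNR_out = SNR_in − NF
SNR_out = 56.8 − 7.55 = 49.25 dB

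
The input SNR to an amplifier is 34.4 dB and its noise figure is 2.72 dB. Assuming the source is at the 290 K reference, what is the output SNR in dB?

By definition F = SNR_in/SNR_out, so in dB: SNR_out = SNR_in − NF
SNR_out = 34.4 − 2.72 = 31.68 dB

31.68 dB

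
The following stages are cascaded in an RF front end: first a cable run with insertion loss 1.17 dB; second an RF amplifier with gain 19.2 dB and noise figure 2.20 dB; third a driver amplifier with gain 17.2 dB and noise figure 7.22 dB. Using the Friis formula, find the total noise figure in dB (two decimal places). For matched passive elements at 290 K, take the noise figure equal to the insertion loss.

Convert to linear (a loss of L dB is a gain of −L dB): F_i = 10^(NF_i/10), G_i = 10^(G_i,dB/10)
  Stage 1: F_1 = 10^(1.17/10) = 1.309, G_1 = 10^(−1.17/10) = 0.7638
  Stage 2: F_2 = 10^(2.20/10) = 1.660, G_2 = 10^(19.2/10) = 83.18
  Stage 3: F_3 = 10^(7.22/10) = 5.272, G_3 = 10^(17.2/10) = 52.48
Friis cascade:
  F = 1.309 + (1.660 − 1)/0.7638 + (5.272 − 1)/63.53 = 2.240
NF = 10 log₁₀(2.240) = 3.50 dB

3.50 dB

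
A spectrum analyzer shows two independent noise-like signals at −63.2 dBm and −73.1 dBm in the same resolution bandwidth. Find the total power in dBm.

−62.8 dBm

Convert to linear, add, convert back:
P₁ = 4.79×10⁻¹⁰ W, P₂ = 4.90×10⁻¹¹ W
P_tot = 5.28×10⁻¹⁰ W → 10 log₁₀(P_tot / 10⁻³) = −62.8 dBm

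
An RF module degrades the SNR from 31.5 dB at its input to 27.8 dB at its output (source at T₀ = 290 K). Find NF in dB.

NF (dB) = SNR_in(dB) − SNR_out(dB) when the source is at T₀
NF = 31.5 − 27.8 = 3.7 dB

3.7 dB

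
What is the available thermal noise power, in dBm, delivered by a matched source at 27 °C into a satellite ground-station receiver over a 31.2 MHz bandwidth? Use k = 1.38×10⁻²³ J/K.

−98.9 dBm

T = 27 °C + 273.15 = 300.15 K
P_n = kTB = 1.38×10⁻²³ × 300.15 × 3.12×10⁷ = 1.29×10⁻¹³ W
In dBm: 10 log₁₀(1.29×10⁻¹³ / 10⁻³) = −98.9 dBm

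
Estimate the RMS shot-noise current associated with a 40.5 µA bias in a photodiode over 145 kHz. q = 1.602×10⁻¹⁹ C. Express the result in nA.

1.37 nA

I_n = √(2qI·B)
2qI·B = 2 × 1.602×10⁻¹⁹ × 4.05×10⁻⁵ × 1.45×10⁵ = 1.88×10⁻¹⁸ A²
I_n = √(1.88×10⁻¹⁸) = 1.37×10⁻⁹ A = 1.37 nA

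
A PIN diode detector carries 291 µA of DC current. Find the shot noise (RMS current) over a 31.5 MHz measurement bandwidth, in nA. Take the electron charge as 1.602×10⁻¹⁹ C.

I_n = √(2qI·B)
2qI·B = 2 × 1.602×10⁻¹⁹ × 2.91×10⁻⁴ × 3.15×10⁷ = 2.94×10⁻¹⁵ A²
I_n = √(2.94×10⁻¹⁵) = 5.42×10⁻⁸ A = 54.2 nA

54.2 nA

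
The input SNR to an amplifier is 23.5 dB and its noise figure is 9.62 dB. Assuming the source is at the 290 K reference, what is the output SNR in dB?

13.88 dB

By definition F = SNR_in/SNR_out, so in dB: SNR_out = SNR_in − NF
SNR_out = 23.5 − 9.62 = 13.88 dB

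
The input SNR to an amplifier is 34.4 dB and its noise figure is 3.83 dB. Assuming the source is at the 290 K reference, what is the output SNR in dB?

By definition F = SNR_in/SNR_out, so in dB: SNR_out = SNR_in − NF
SNR_out = 34.4 − 3.83 = 30.57 dB

30.57 dB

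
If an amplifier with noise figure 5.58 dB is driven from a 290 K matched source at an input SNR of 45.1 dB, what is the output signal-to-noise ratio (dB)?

By definition F = SNR_in/SNR_out, so in dB: SNR_out = SNR_in − NF
SNR_out = 45.1 − 5.58 = 39.52 dB

39.52 dB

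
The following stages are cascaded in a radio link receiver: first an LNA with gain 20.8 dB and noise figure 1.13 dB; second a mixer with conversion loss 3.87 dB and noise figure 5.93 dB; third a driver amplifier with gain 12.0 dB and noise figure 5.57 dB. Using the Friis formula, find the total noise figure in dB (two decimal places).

Convert to linear (a loss of L dB is a gain of −L dB): F_i = 10^(NF_i/10), G_i = 10^(G_i,dB/10)
  Stage 1: F_1 = 10^(1.13/10) = 1.297, G_1 = 10^(20.8/10) = 120.2
  Stage 2: F_2 = 10^(5.93/10) = 3.917, G_2 = 10^(−3.87/10) = 0.4102
  Stage 3: F_3 = 10^(5.57/10) = 3.606, G_3 = 10^(12.0/10) = 15.85
Friis cascade:
  F = 1.297 + (3.917 − 1)/120.2 + (3.606 − 1)/49.32 = 1.374
NF = 10 log₁₀(1.374) = 1.38 dB

1.38 dB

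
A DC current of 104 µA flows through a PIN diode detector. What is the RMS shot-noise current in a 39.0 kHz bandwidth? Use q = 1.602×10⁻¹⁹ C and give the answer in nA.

I_n = √(2qI·B)
2qI·B = 2 × 1.602×10⁻¹⁹ × 1.04×10⁻⁴ × 3.90×10⁴ = 1.30×10⁻¹⁸ A²
I_n = √(1.30×10⁻¹⁸) = 1.14×10⁻⁹ A = 1.14 nA

1.14 nA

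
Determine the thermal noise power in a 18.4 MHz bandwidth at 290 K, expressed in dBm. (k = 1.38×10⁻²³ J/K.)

P_n = kTB = 1.38×10⁻²³ × 290 × 1.84×10⁷ = 7.36×10⁻¹⁴ W
In dBm: 10 log₁₀(7.36×10⁻¹⁴ / 10⁻³) = −101.3 dBm

−101.3 dBm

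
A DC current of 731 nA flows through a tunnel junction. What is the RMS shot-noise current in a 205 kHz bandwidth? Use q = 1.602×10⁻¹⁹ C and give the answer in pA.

I_n = √(2qI·B)
2qI·B = 2 × 1.602×10⁻¹⁹ × 7.31×10⁻⁷ × 2.05×10⁵ = 4.80×10⁻²⁰ A²
I_n = √(4.80×10⁻²⁰) = 2.19×10⁻¹⁰ A = 219 pA

219 pA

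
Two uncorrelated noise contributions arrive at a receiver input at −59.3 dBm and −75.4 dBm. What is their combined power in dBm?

Convert to linear, add, convert back:
P₁ = 1.17×10⁻⁹ W, P₂ = 2.88×10⁻¹¹ W
P_tot = 1.20×10⁻⁹ W → 10 log₁₀(P_tot / 10⁻³) = −59.2 dBm

−59.2 dBm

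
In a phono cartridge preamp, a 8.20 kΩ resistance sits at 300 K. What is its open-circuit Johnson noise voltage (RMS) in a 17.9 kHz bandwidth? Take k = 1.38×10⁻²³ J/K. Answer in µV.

V_n = √(4kTRB)
4kTRB = 4 × 1.38×10⁻²³ × 300 × 8.20×10³ × 1.79×10⁴ = 2.43×10⁻¹² V²
V_n = √(2.43×10⁻¹²) = 1.56×10⁻⁶ V = 1.56 µV

1.56 µV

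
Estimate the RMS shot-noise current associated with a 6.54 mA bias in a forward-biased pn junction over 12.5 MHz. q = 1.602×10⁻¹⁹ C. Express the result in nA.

I_n = √(2qI·B)
2qI·B = 2 × 1.602×10⁻¹⁹ × 6.54×10⁻³ × 1.25×10⁷ = 2.62×10⁻¹⁴ A²
I_n = √(2.62×10⁻¹⁴) = 1.62×10⁻⁷ A = 162 nA

162 nA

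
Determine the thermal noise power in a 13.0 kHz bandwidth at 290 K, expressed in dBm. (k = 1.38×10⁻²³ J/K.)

−132.8 dBm

P_n = kTB = 1.38×10⁻²³ × 290 × 1.30×10⁴ = 5.20×10⁻¹⁷ W
In dBm: 10 log₁₀(5.20×10⁻¹⁷ / 10⁻³) = −132.8 dBm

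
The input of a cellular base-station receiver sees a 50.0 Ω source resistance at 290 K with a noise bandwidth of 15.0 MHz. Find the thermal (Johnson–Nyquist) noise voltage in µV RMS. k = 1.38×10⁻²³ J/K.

V_n = √(4kTRB)
4kTRB = 4 × 1.38×10⁻²³ × 290 × 5.00×10¹ × 1.50×10⁷ = 1.20×10⁻¹¹ V²
V_n = √(1.20×10⁻¹¹) = 3.46×10⁻⁶ V = 3.46 µV

3.46 µV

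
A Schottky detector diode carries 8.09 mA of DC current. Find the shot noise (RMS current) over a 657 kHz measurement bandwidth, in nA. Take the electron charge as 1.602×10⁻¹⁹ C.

I_n = √(2qI·B)
2qI·B = 2 × 1.602×10⁻¹⁹ × 8.09×10⁻³ × 6.57×10⁵ = 1.70×10⁻¹⁵ A²
I_n = √(1.70×10⁻¹⁵) = 4.13×10⁻⁸ A = 41.3 nA

41.3 nA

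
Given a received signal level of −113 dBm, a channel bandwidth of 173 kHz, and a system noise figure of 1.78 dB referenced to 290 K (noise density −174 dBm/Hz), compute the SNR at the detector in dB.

Noise floor: N = −174 + 10 log₁₀(B) + NF
10 log₁₀(1.73×10⁵) = 52.38 dB
N = −174 + 52.38 + 1.78 = −119.84 dBm
SNR = P_sig − N = −113 − (−119.84) = 6.84 dB → 6.8 dB

6.8 dB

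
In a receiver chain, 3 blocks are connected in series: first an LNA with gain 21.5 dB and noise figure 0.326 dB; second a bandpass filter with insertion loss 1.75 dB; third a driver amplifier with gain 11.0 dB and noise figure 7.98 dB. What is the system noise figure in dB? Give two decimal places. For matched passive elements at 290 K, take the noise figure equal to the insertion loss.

Convert to linear (a loss of L dB is a gain of −L dB): F_i = 10^(NF_i/10), G_i = 10^(G_i,dB/10)
  Stage 1: F_1 = 10^(0.326/10) = 1.078, G_1 = 10^(21.5/10) = 141.3
  Stage 2: F_2 = 10^(1.75/10) = 1.496, G_2 = 10^(−1.75/10) = 0.6683
  Stage 3: F_3 = 10^(7.98/10) = 6.281, G_3 = 10^(11.0/10) = 12.59
Friis cascade:
  F = 1.078 + (1.496 − 1)/141.3 + (6.281 − 1)/94.41 = 1.137
NF = 10 log₁₀(1.137) = 0.56 dB

0.56 dB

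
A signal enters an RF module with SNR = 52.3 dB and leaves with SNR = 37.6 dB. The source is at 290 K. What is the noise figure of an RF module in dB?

NF (dB) = SNR_in(dB) − SNR_out(dB) when the source is at T₀
NF = 52.3 − 37.6 = 14.7 dB

14.7 dB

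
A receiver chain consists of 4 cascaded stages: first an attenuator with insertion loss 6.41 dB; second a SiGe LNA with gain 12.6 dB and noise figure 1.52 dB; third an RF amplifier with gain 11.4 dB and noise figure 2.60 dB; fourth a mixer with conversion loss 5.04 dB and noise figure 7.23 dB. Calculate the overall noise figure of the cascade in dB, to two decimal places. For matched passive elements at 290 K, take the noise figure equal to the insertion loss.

8.12 dB

Convert to linear (a loss of L dB is a gain of −L dB): F_i = 10^(NF_i/10), G_i = 10^(G_i,dB/10)
  Stage 1: F_1 = 10^(6.41/10) = 4.375, G_1 = 10^(−6.41/10) = 0.2286
  Stage 2: F_2 = 10^(1.52/10) = 1.419, G_2 = 10^(12.6/10) = 18.20
  Stage 3: F_3 = 10^(2.60/10) = 1.820, G_3 = 10^(11.4/10) = 13.80
  Stage 4: F_4 = 10^(7.23/10) = 5.284, G_4 = 10^(−5.04/10) = 0.3133
Friis cascade:
  F = 4.375 + (1.419 − 1)/0.2286 + (1.820 − 1)/4.159 + (5.284 − 1)/57.41 = 6.480
NF = 10 log₁₀(6.480) = 8.12 dB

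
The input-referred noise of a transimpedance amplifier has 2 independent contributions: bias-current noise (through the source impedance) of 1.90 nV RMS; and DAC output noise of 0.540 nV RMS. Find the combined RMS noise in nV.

1.98 nV

Uncorrelated sources add in power (mean-square): V_tot = √(ΣV_i²)
V_tot = √[(1.90×10⁻⁹)² + (5.40×10⁻¹⁰)²] = 1.98×10⁻⁹ V = 1.98 nV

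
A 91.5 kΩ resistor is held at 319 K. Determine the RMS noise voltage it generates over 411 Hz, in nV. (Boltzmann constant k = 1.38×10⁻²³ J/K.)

814 nV

V_n = √(4kTRB)
4kTRB = 4 × 1.38×10⁻²³ × 319 × 9.15×10⁴ × 4.11×10² = 6.62×10⁻¹³ V²
V_n = √(6.62×10⁻¹³) = 8.14×10⁻⁷ V = 814 nV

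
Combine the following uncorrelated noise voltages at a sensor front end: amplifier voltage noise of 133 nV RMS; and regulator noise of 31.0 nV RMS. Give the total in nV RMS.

Uncorrelated sources add in power (mean-square): V_tot = √(ΣV_i²)
V_tot = √[(1.33×10⁻⁷)² + (3.10×10⁻⁸)²] = 1.37×10⁻⁷ V = 137 nV

137 nV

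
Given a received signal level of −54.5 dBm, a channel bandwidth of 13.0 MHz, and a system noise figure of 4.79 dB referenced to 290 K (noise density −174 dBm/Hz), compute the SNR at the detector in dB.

Noise floor: N = −174 + 10 log₁₀(B) + NF
10 log₁₀(1.30×10⁷) = 71.14 dB
N = −174 + 71.14 + 4.79 = −98.07 dBm
SNR = P_sig − N = −54.5 − (−98.07) = 43.57 dB → 43.6 dB

43.6 dB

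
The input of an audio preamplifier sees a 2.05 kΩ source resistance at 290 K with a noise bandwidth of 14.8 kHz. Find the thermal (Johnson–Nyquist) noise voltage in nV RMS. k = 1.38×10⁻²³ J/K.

697 nV

V_n = √(4kTRB)
4kTRB = 4 × 1.38×10⁻²³ × 290 × 2.05×10³ × 1.48×10⁴ = 4.86×10⁻¹³ V²
V_n = √(4.86×10⁻¹³) = 6.97×10⁻⁷ V = 697 nV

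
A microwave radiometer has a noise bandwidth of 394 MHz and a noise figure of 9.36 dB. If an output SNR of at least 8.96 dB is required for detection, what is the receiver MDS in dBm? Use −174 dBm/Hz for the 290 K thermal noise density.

−69.7 dBm

Sensitivity = −174 + 10 log₁₀(B) + NF + SNR_min
= −174 + 85.95 + 9.36 + 8.96
= −69.73 dBm → −69.7 dBm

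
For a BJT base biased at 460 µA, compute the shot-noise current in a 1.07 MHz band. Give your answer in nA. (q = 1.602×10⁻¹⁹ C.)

I_n = √(2qI·B)
2qI·B = 2 × 1.602×10⁻¹⁹ × 4.60×10⁻⁴ × 1.07×10⁶ = 1.58×10⁻¹⁶ A²
I_n = √(1.58×10⁻¹⁶) = 1.26×10⁻⁸ A = 12.6 nA

12.6 nA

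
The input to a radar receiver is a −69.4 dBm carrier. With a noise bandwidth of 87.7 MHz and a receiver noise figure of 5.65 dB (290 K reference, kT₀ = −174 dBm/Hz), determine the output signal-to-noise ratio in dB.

19.5 dB

Noise floor: N = −174 + 10 log₁₀(B) + NF
10 log₁₀(8.77×10⁷) = 79.43 dB
N = −174 + 79.43 + 5.65 = −88.92 dBm
SNR = P_sig − N = −69.4 − (−88.92) = 19.52 dB → 19.5 dB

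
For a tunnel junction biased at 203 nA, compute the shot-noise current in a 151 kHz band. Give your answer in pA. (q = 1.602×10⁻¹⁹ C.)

99.1 pA

I_n = √(2qI·B)
2qI·B = 2 × 1.602×10⁻¹⁹ × 2.03×10⁻⁷ × 1.51×10⁵ = 9.82×10⁻²¹ A²
I_n = √(9.82×10⁻²¹) = 9.91×10⁻¹¹ A = 99.1 pA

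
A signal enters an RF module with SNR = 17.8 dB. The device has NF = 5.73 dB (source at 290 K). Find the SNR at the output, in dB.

12.07 dB

By definition F = SNR_in/SNR_out, so in dB: SNR_out = SNR_in − NF
SNR_out = 17.8 − 5.73 = 12.07 dB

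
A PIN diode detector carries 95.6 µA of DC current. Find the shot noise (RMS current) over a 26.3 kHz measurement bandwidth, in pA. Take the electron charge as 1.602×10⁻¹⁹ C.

I_n = √(2qI·B)
2qI·B = 2 × 1.602×10⁻¹⁹ × 9.56×10⁻⁵ × 2.63×10⁴ = 8.06×10⁻¹⁹ A²
I_n = √(8.06×10⁻¹⁹) = 8.98×10⁻¹⁰ A = 898 pA

898 pA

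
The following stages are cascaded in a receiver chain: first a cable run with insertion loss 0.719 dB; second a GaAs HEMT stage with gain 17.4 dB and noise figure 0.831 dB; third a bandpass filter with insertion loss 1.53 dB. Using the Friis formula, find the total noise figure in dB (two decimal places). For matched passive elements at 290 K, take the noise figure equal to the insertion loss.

1.58 dB

Convert to linear (a loss of L dB is a gain of −L dB): F_i = 10^(NF_i/10), G_i = 10^(G_i,dB/10)
  Stage 1: F_1 = 10^(0.719/10) = 1.180, G_1 = 10^(−0.719/10) = 0.8474
  Stage 2: F_2 = 10^(0.831/10) = 1.211, G_2 = 10^(17.4/10) = 54.95
  Stage 3: F_3 = 10^(1.53/10) = 1.422, G_3 = 10^(−1.53/10) = 0.7031
Friis cascade:
  F = 1.180 + (1.211 − 1)/0.8474 + (1.422 − 1)/46.57 = 1.438
NF = 10 log₁₀(1.438) = 1.58 dB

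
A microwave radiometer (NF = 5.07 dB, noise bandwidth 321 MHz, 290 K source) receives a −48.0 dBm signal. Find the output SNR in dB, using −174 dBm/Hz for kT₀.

35.9 dB

Noise floor: N = −174 + 10 log₁₀(B) + NF
10 log₁₀(3.21×10⁸) = 85.07 dB
N = −174 + 85.07 + 5.07 = −83.86 dBm
SNR = P_sig − N = −48.0 − (−83.86) = 35.86 dB → 35.9 dB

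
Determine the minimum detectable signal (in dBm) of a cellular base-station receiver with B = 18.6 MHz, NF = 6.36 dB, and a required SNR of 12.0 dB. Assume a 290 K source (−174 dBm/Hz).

−82.9 dBm

Sensitivity = −174 + 10 log₁₀(B) + NF + SNR_min
= −174 + 72.7 + 6.36 + 12.0
= −82.94 dBm → −82.9 dBm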